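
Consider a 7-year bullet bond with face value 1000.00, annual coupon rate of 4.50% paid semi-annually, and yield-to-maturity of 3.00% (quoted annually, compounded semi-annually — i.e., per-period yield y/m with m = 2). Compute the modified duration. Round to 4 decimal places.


Answer: Modified duration = 6.0399

Derivation:
Coupon per period c = face * coupon_rate / m = 22.500000
Periods per year m = 2; per-period yield y/m = 0.015000
Number of cashflows N = 14
Cashflows (t years, CF_t, discount factor 1/(1+y/m)^(m*t), PV):
  t = 0.5000: CF_t = 22.500000, DF = 0.985222, PV = 22.167488
  t = 1.0000: CF_t = 22.500000, DF = 0.970662, PV = 21.839889
  t = 1.5000: CF_t = 22.500000, DF = 0.956317, PV = 21.517132
  t = 2.0000: CF_t = 22.500000, DF = 0.942184, PV = 21.199145
  t = 2.5000: CF_t = 22.500000, DF = 0.928260, PV = 20.885857
  t = 3.0000: CF_t = 22.500000, DF = 0.914542, PV = 20.577199
  t = 3.5000: CF_t = 22.500000, DF = 0.901027, PV = 20.273103
  t = 4.0000: CF_t = 22.500000, DF = 0.887711, PV = 19.973500
  t = 4.5000: CF_t = 22.500000, DF = 0.874592, PV = 19.678325
  t = 5.0000: CF_t = 22.500000, DF = 0.861667, PV = 19.387513
  t = 5.5000: CF_t = 22.500000, DF = 0.848933, PV = 19.100998
  t = 6.0000: CF_t = 22.500000, DF = 0.836387, PV = 18.818717
  t = 6.5000: CF_t = 22.500000, DF = 0.824027, PV = 18.540608
  t = 7.0000: CF_t = 1022.500000, DF = 0.811849, PV = 830.115886
Price P = sum_t PV_t = 1094.075361
First compute Macaulay numerator sum_t t * PV_t:
  t * PV_t at t = 0.5000: 11.083744
  t * PV_t at t = 1.0000: 21.839889
  t * PV_t at t = 1.5000: 32.275699
  t * PV_t at t = 2.0000: 42.398290
  t * PV_t at t = 2.5000: 52.214643
  t * PV_t at t = 3.0000: 61.731598
  t * PV_t at t = 3.5000: 70.955860
  t * PV_t at t = 4.0000: 79.894001
  t * PV_t at t = 4.5000: 88.552464
  t * PV_t at t = 5.0000: 96.937564
  t * PV_t at t = 5.5000: 105.055488
  t * PV_t at t = 6.0000: 112.912302
  t * PV_t at t = 6.5000: 120.513951
  t * PV_t at t = 7.0000: 5810.811204
Macaulay duration D = 6707.176697 / 1094.075361 = 6.130452
Modified duration = D / (1 + y/m) = 6.130452 / (1 + 0.015000) = 6.039854


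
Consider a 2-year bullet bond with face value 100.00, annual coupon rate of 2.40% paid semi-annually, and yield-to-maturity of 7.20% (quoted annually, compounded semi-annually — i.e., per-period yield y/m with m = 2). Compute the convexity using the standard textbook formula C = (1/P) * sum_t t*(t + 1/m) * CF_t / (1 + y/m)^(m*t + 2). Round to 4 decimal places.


Answer: Convexity = 4.5433

Derivation:
Coupon per period c = face * coupon_rate / m = 1.200000
Periods per year m = 2; per-period yield y/m = 0.036000
Number of cashflows N = 4
Cashflows (t years, CF_t, discount factor 1/(1+y/m)^(m*t), PV):
  t = 0.5000: CF_t = 1.200000, DF = 0.965251, PV = 1.158301
  t = 1.0000: CF_t = 1.200000, DF = 0.931709, PV = 1.118051
  t = 1.5000: CF_t = 1.200000, DF = 0.899333, PV = 1.079200
  t = 2.0000: CF_t = 101.200000, DF = 0.868082, PV = 87.849944
Price P = sum_t PV_t = 91.205497
Convexity numerator sum_t t*(t + 1/m) * CF_t / (1+y/m)^(m*t + 2):
  t = 0.5000: term = 0.539600
  t = 1.0000: term = 1.562548
  t = 1.5000: term = 3.016503
  t = 2.0000: term = 409.253106
Convexity = (1/P) * sum = 414.371757 / 91.205497 = 4.543276


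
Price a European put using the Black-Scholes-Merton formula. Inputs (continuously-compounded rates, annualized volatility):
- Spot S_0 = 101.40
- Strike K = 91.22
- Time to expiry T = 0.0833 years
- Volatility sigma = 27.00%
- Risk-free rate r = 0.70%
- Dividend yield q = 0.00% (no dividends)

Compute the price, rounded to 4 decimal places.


d1 = (ln(S/K) + (r - q + 0.5*sigma^2) * T) / (sigma * sqrt(T)) = 1.40411836
d2 = d1 - sigma * sqrt(T) = 1.32619166
exp(-rT) = 0.99941707; exp(-qT) = 1.00000000
P = K * exp(-rT) * N(-d2) - S_0 * exp(-qT) * N(-d1)
N(-d1) = 0.08014180; N(-d2) = 0.09238811
P = 91.2200 * 0.99941707 * 0.09238811 - 101.4000 * 1.00000000 * 0.08014180 = 0.2964

Answer: Price = 0.2964


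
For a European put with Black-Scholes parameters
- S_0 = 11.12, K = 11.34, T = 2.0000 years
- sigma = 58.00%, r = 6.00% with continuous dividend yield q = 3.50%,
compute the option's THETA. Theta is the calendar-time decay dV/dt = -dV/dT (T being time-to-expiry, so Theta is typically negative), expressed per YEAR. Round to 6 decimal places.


d1 = 0.4471950424; d2 = -0.3730488238
phi(d1) = 0.3609808980; exp(-qT) = 0.9323938199; exp(-rT) = 0.8869204367
Theta = -S*exp(-qT)*phi(d1)*sigma/(2*sqrt(T)) + r*K*exp(-rT)*N(-d2) - q*S*exp(-qT)*N(-d1)
N(-d1) = 0.3273671203; N(-d2) = 0.6454439468; sqrt(T) = 1.4142135624
Term 1 = -11.1200 * 0.9323938199 * 0.3609808980 * 0.5800 / (2 * 1.4142135624) = -0.7674876478
Term 2 = 0.0600 * 11.3400 * 0.8869204367 * 0.6454439468 = 0.3895000334
Term 3 = -0.0350 * 11.1200 * 0.9323938199 * 0.3273671203 = -0.1187974931
Theta = -0.7674876478 + (0.3895000334) + (-0.1187974931) = -0.496785

Answer: Theta = -0.496785


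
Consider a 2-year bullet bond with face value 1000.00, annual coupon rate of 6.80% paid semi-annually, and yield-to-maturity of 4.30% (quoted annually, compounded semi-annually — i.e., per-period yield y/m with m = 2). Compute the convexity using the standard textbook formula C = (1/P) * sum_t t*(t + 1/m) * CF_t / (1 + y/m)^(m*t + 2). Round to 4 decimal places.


Coupon per period c = face * coupon_rate / m = 34.000000
Periods per year m = 2; per-period yield y/m = 0.021500
Number of cashflows N = 4
Cashflows (t years, CF_t, discount factor 1/(1+y/m)^(m*t), PV):
  t = 0.5000: CF_t = 34.000000, DF = 0.978953, PV = 33.284386
  t = 1.0000: CF_t = 34.000000, DF = 0.958348, PV = 32.583833
  t = 1.5000: CF_t = 34.000000, DF = 0.938177, PV = 31.898026
  t = 2.0000: CF_t = 1034.000000, DF = 0.918431, PV = 949.657615
Price P = sum_t PV_t = 1047.423859
Convexity numerator sum_t t*(t + 1/m) * CF_t / (1+y/m)^(m*t + 2):
  t = 0.5000: term = 15.949013
  t = 1.0000: term = 46.839979
  t = 1.5000: term = 91.708231
  t = 2.0000: term = 4550.512559
Convexity = (1/P) * sum = 4705.009782 / 1047.423859 = 4.491983

Answer: Convexity = 4.4920


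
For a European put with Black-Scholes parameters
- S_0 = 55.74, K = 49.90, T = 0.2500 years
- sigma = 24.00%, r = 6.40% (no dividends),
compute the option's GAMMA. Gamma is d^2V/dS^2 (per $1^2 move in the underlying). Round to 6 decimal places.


d1 = 1.1156418275; d2 = 0.9956418275
phi(d1) = 0.2141096789; exp(-qT) = 1.0000000000; exp(-rT) = 0.9841273201
Gamma = exp(-qT) * phi(d1) / (S * sigma * sqrt(T)) = 1.0000000000 * 0.2141096789 / (55.7400 * 0.2400 * 0.5000000000) = 0.032010

Answer: Gamma = 0.032010


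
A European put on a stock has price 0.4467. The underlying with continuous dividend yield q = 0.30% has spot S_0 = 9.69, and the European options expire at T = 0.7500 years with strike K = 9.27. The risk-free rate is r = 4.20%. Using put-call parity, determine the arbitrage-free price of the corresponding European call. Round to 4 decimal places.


Put-call parity: C - P = S_0 * exp(-qT) - K * exp(-rT).
S_0 * exp(-qT) = 9.6900 * 0.99775253 = 9.66822201
K * exp(-rT) = 9.2700 * 0.96899096 = 8.98254617
C = P + S*exp(-qT) - K*exp(-rT)
C = 0.4467 + 9.66822201 - 8.98254617 = 1.1324

Answer: Call price = 1.1324


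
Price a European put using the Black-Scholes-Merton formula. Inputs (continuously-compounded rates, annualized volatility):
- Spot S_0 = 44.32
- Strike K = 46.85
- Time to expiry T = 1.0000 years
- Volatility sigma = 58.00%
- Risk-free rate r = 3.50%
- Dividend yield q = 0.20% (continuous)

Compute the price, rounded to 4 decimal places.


d1 = (ln(S/K) + (r - q + 0.5*sigma^2) * T) / (sigma * sqrt(T)) = 0.25118109
d2 = d1 - sigma * sqrt(T) = -0.32881891
exp(-rT) = 0.96560542; exp(-qT) = 0.99800200
P = K * exp(-rT) * N(-d2) - S_0 * exp(-qT) * N(-d1)
N(-d1) = 0.40083705; N(-d2) = 0.62885371
P = 46.8500 * 0.96560542 * 0.62885371 - 44.3200 * 0.99800200 * 0.40083705 = 10.7189

Answer: Price = 10.7189


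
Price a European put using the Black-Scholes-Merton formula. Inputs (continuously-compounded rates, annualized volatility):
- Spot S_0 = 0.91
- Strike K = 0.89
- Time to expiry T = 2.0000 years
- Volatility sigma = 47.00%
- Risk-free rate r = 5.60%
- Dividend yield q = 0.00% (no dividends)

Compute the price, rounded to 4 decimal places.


Answer: Price = 0.1692

Derivation:
d1 = (ln(S/K) + (r - q + 0.5*sigma^2) * T) / (sigma * sqrt(T)) = 0.53427655
d2 = d1 - sigma * sqrt(T) = -0.13040383
exp(-rT) = 0.89404426; exp(-qT) = 1.00000000
P = K * exp(-rT) * N(-d2) - S_0 * exp(-qT) * N(-d1)
N(-d1) = 0.29657511; N(-d2) = 0.55187653
P = 0.8900 * 0.89404426 * 0.55187653 - 0.9100 * 1.00000000 * 0.29657511 = 0.1692


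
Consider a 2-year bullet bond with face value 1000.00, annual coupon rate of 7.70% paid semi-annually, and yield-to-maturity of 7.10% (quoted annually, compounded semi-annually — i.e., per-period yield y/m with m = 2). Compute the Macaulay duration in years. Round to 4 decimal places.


Coupon per period c = face * coupon_rate / m = 38.500000
Periods per year m = 2; per-period yield y/m = 0.035500
Number of cashflows N = 4
Cashflows (t years, CF_t, discount factor 1/(1+y/m)^(m*t), PV):
  t = 0.5000: CF_t = 38.500000, DF = 0.965717, PV = 37.180106
  t = 1.0000: CF_t = 38.500000, DF = 0.932609, PV = 35.905462
  t = 1.5000: CF_t = 38.500000, DF = 0.900637, PV = 34.674517
  t = 2.0000: CF_t = 1038.500000, DF = 0.869760, PV = 903.246085
Price P = sum_t PV_t = 1011.006171
Macaulay numerator sum_t t * PV_t:
  t * PV_t at t = 0.5000: 18.590053
  t * PV_t at t = 1.0000: 35.905462
  t * PV_t at t = 1.5000: 52.011775
  t * PV_t at t = 2.0000: 1806.492170
Macaulay duration D = (sum_t t * PV_t) / P = 1912.999461 / 1011.006171 = 1.892174

Answer: Macaulay duration = 1.8922 years


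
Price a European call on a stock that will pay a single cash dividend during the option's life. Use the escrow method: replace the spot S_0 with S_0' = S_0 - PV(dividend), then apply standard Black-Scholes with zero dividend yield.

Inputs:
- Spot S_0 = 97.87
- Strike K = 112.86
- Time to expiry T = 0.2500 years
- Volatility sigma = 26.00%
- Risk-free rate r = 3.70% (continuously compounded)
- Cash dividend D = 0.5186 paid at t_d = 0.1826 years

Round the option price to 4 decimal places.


Answer: Price = 0.9943

Derivation:
PV(D) = D * exp(-r * t_d) = 0.5186 * 0.99326657 = 0.51510804
S_0' = S_0 - PV(D) = 97.8700 - 0.51510804 = 97.35489196
d1 = (ln(S_0'/K) + (r + sigma^2/2)*T) / (sigma*sqrt(T)) = -1.00065485
d2 = d1 - sigma*sqrt(T) = -1.13065485
exp(-rT) = 0.99079265
N(d1) = 0.15849685; N(d2) = 0.12910020
C = S_0' * N(d1) - K * exp(-rT) * N(d2) = 97.35489196 * 0.15849685 - 112.8600 * 0.99079265 * 0.12910020 = 0.9943


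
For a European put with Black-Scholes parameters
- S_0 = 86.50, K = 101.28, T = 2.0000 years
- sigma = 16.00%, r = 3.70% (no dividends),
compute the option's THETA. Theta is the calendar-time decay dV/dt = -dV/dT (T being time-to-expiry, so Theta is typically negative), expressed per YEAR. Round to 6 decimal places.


d1 = -0.2569650105; d2 = -0.4832391805
phi(d1) = 0.3859860533; exp(-qT) = 1.0000000000; exp(-rT) = 0.9286716938
Theta = -S*exp(-qT)*phi(d1)*sigma/(2*sqrt(T)) + r*K*exp(-rT)*N(-d2) - q*S*exp(-qT)*N(-d1)
N(-d1) = 0.6013971081; N(-d2) = 0.6855370407; sqrt(T) = 1.4142135624
Term 1 = -86.5000 * 1.0000000000 * 0.3859860533 * 0.1600 / (2 * 1.4142135624) = -1.8886988216
Term 2 = 0.0370 * 101.2800 * 0.9286716938 * 0.6855370407 = 2.3857149413
Term 3 = 0 (no dividend yield, q = 0)
Theta = -1.8886988216 + (2.3857149413) + (0.0000000000) = 0.497016

Answer: Theta = 0.497016


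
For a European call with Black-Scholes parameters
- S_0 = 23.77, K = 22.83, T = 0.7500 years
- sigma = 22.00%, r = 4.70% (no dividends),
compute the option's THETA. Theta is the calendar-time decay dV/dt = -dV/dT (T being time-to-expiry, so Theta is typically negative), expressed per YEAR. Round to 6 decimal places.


d1 = 0.4920536995; d2 = 0.3015281106
phi(d1) = 0.3534557583; exp(-qT) = 1.0000000000; exp(-rT) = 0.9653640451
Theta = -S*exp(-qT)*phi(d1)*sigma/(2*sqrt(T)) - r*K*exp(-rT)*N(d2) + q*S*exp(-qT)*N(d1)
N(d1) = 0.6886593089; N(d2) = 0.6184940912; sqrt(T) = 0.8660254038
Term 1 = -23.7700 * 1.0000000000 * 0.3534557583 * 0.2200 / (2 * 0.8660254038) = -1.0671520341
Term 2 = -0.0470 * 22.8300 * 0.9653640451 * 0.6184940912 = -0.6406641814
Term 3 = 0 (no dividend yield, q = 0)
Theta = -1.0671520341 + (-0.6406641814) + (0.0000000000) = -1.707816

Answer: Theta = -1.707816


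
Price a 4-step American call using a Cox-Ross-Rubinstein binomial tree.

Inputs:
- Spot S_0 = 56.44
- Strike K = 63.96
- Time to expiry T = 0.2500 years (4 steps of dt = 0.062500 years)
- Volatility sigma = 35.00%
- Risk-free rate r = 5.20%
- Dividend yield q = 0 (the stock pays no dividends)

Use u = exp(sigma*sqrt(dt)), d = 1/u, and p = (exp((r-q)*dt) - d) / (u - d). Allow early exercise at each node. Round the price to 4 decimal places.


dt = T/N = 0.062500
u = exp(sigma*sqrt(dt)) = 1.091442; d = 1/u = 0.916219
p = (exp((r-q)*dt) - d) / (u - d) = 0.496717
Discount per step: exp(-r*dt) = 0.996755
Stock lattice S(k, i) with i counting down-moves:
  k=0: S(0,0) = 56.4400
  k=1: S(1,0) = 61.6010; S(1,1) = 51.7114
  k=2: S(2,0) = 67.2339; S(2,1) = 56.4400; S(2,2) = 47.3790
  k=3: S(3,0) = 73.3820; S(3,1) = 61.6010; S(3,2) = 51.7114; S(3,3) = 43.4095
  k=4: S(4,0) = 80.0922; S(4,1) = 67.2339; S(4,2) = 56.4400; S(4,3) = 47.3790; S(4,4) = 39.7726
Terminal payoffs V(N, i) = max(S_T - K, 0):
  V(4,0) = 16.132172; V(4,1) = 3.273936; V(4,2) = 0.000000; V(4,3) = 0.000000; V(4,4) = 0.000000
Backward induction: V(k, i) = exp(-r*dt) * [p * V(k+1, i) + (1-p) * V(k+1, i+1)]; then take max(V_cont, immediate exercise) for American.
  V(3,0) = exp(-r*dt) * [p*16.132172 + (1-p)*3.273936] = 9.629492; exercise = 9.421960; V(3,0) = max -> 9.629492
  V(3,1) = exp(-r*dt) * [p*3.273936 + (1-p)*0.000000] = 1.620943; exercise = 0.000000; V(3,1) = max -> 1.620943
  V(3,2) = exp(-r*dt) * [p*0.000000 + (1-p)*0.000000] = 0.000000; exercise = 0.000000; V(3,2) = max -> 0.000000
  V(3,3) = exp(-r*dt) * [p*0.000000 + (1-p)*0.000000] = 0.000000; exercise = 0.000000; V(3,3) = max -> 0.000000
  V(2,0) = exp(-r*dt) * [p*9.629492 + (1-p)*1.620943] = 5.580758; exercise = 3.273936; V(2,0) = max -> 5.580758
  V(2,1) = exp(-r*dt) * [p*1.620943 + (1-p)*0.000000] = 0.802537; exercise = 0.000000; V(2,1) = max -> 0.802537
  V(2,2) = exp(-r*dt) * [p*0.000000 + (1-p)*0.000000] = 0.000000; exercise = 0.000000; V(2,2) = max -> 0.000000
  V(1,0) = exp(-r*dt) * [p*5.580758 + (1-p)*0.802537] = 3.165655; exercise = 0.000000; V(1,0) = max -> 3.165655
  V(1,1) = exp(-r*dt) * [p*0.802537 + (1-p)*0.000000] = 0.397340; exercise = 0.000000; V(1,1) = max -> 0.397340
  V(0,0) = exp(-r*dt) * [p*3.165655 + (1-p)*0.397340] = 1.766658; exercise = 0.000000; V(0,0) = max -> 1.766658

Answer: Price = V(0,0) = 1.7667


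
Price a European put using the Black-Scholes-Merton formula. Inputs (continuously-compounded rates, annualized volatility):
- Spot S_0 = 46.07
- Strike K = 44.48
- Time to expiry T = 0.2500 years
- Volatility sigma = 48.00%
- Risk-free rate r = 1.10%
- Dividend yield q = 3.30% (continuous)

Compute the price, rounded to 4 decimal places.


Answer: Price = 3.6664

Derivation:
d1 = (ln(S/K) + (r - q + 0.5*sigma^2) * T) / (sigma * sqrt(T)) = 0.24342637
d2 = d1 - sigma * sqrt(T) = 0.00342637
exp(-rT) = 0.99725378; exp(-qT) = 0.99178394
P = K * exp(-rT) * N(-d2) - S_0 * exp(-qT) * N(-d1)
N(-d1) = 0.40383756; N(-d2) = 0.49863308
P = 44.4800 * 0.99725378 * 0.49863308 - 46.0700 * 0.99178394 * 0.40383756 = 3.6664


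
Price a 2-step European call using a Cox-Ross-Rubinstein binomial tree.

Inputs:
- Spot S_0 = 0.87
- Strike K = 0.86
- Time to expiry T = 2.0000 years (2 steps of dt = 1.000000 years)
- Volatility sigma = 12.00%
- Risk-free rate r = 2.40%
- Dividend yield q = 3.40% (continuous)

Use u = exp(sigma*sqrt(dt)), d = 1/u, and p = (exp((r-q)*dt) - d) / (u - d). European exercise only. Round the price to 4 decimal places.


Answer: Price = V(0,0) = 0.0478

Derivation:
dt = T/N = 1.000000
u = exp(sigma*sqrt(dt)) = 1.127497; d = 1/u = 0.886920
p = (exp((r-q)*dt) - d) / (u - d) = 0.428676
Discount per step: exp(-r*dt) = 0.976286
Stock lattice S(k, i) with i counting down-moves:
  k=0: S(0,0) = 0.8700
  k=1: S(1,0) = 0.9809; S(1,1) = 0.7716
  k=2: S(2,0) = 1.1060; S(2,1) = 0.8700; S(2,2) = 0.6844
Terminal payoffs V(N, i) = max(S_T - K, 0):
  V(2,0) = 0.245987; V(2,1) = 0.010000; V(2,2) = 0.000000
Backward induction: V(k, i) = exp(-r*dt) * [p * V(k+1, i) + (1-p) * V(k+1, i+1)].
  V(1,0) = exp(-r*dt) * [p*0.245987 + (1-p)*0.010000] = 0.108526
  V(1,1) = exp(-r*dt) * [p*0.010000 + (1-p)*0.000000] = 0.004185
  V(0,0) = exp(-r*dt) * [p*0.108526 + (1-p)*0.004185] = 0.047754


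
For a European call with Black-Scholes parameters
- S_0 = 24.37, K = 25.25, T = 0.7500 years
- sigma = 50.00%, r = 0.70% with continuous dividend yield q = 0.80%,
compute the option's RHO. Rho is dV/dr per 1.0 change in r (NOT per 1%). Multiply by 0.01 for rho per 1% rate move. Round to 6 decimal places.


Answer: Rho = 7.196761

Derivation:
d1 = 0.1328522504; d2 = -0.3001604515
phi(d1) = 0.3954371594; exp(-qT) = 0.9940179641; exp(-rT) = 0.9947637572
N(d2) = 0.3820273851
Rho = K*T*exp(-rT)*N(d2) = 25.2500 * 0.7500 * 0.9947637572 * 0.3820273851 = 7.196761


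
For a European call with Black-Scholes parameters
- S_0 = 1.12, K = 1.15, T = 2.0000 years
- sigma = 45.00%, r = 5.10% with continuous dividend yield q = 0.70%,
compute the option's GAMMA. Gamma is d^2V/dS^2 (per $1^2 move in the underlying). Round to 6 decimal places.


d1 = 0.4149408547; d2 = -0.2214552484
phi(d1) = 0.3660349385; exp(-qT) = 0.9860975443; exp(-rT) = 0.9030295517
Gamma = exp(-qT) * phi(d1) / (S * sigma * sqrt(T)) = 0.9860975443 * 0.3660349385 / (1.1200 * 0.4500 * 1.4142135624) = 0.506404

Answer: Gamma = 0.506404


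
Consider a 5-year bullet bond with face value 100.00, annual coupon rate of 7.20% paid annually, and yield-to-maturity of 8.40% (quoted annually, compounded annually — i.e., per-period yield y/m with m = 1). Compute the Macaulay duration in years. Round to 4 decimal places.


Coupon per period c = face * coupon_rate / m = 7.200000
Periods per year m = 1; per-period yield y/m = 0.084000
Number of cashflows N = 5
Cashflows (t years, CF_t, discount factor 1/(1+y/m)^(m*t), PV):
  t = 1.0000: CF_t = 7.200000, DF = 0.922509, PV = 6.642066
  t = 2.0000: CF_t = 7.200000, DF = 0.851023, PV = 6.127368
  t = 3.0000: CF_t = 7.200000, DF = 0.785077, PV = 5.652553
  t = 4.0000: CF_t = 7.200000, DF = 0.724241, PV = 5.214532
  t = 5.0000: CF_t = 107.200000, DF = 0.668119, PV = 71.622318
Price P = sum_t PV_t = 95.258838
Macaulay numerator sum_t t * PV_t:
  t * PV_t at t = 1.0000: 6.642066
  t * PV_t at t = 2.0000: 12.254735
  t * PV_t at t = 3.0000: 16.957659
  t * PV_t at t = 4.0000: 20.858129
  t * PV_t at t = 5.0000: 358.111592
Macaulay duration D = (sum_t t * PV_t) / P = 414.824182 / 95.258838 = 4.354705

Answer: Macaulay duration = 4.3547 years


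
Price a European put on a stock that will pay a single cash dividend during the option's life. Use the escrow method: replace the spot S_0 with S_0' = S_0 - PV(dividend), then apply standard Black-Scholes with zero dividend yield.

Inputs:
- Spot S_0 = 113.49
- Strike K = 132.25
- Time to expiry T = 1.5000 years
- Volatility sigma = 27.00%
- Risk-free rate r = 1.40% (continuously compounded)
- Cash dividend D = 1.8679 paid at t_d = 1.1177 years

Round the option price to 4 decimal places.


PV(D) = D * exp(-r * t_d) = 1.8679 * 0.98447399 = 1.83889897
S_0' = S_0 - PV(D) = 113.4900 - 1.83889897 = 111.65110103
d1 = (ln(S_0'/K) + (r + sigma^2/2)*T) / (sigma*sqrt(T)) = -0.28317381
d2 = d1 - sigma*sqrt(T) = -0.61385492
exp(-rT) = 0.97921896
N(-d1) = 0.61147820; N(-d2) = 0.73034440
P = K * exp(-rT) * N(-d2) - S_0' * N(-d1) = 132.2500 * 0.97921896 * 0.73034440 - 111.65110103 * 0.61147820 = 26.3086

Answer: Price = 26.3086


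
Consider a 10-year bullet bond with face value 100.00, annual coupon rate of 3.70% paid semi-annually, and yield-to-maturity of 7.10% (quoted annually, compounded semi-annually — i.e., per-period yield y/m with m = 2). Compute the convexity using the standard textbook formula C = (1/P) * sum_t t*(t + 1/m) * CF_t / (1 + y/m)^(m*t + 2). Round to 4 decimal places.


Coupon per period c = face * coupon_rate / m = 1.850000
Periods per year m = 2; per-period yield y/m = 0.035500
Number of cashflows N = 20
Cashflows (t years, CF_t, discount factor 1/(1+y/m)^(m*t), PV):
  t = 0.5000: CF_t = 1.850000, DF = 0.965717, PV = 1.786577
  t = 1.0000: CF_t = 1.850000, DF = 0.932609, PV = 1.725327
  t = 1.5000: CF_t = 1.850000, DF = 0.900637, PV = 1.666178
  t = 2.0000: CF_t = 1.850000, DF = 0.869760, PV = 1.609057
  t = 2.5000: CF_t = 1.850000, DF = 0.839942, PV = 1.553893
  t = 3.0000: CF_t = 1.850000, DF = 0.811147, PV = 1.500621
  t = 3.5000: CF_t = 1.850000, DF = 0.783338, PV = 1.449176
  t = 4.0000: CF_t = 1.850000, DF = 0.756483, PV = 1.399494
  t = 4.5000: CF_t = 1.850000, DF = 0.730549, PV = 1.351515
  t = 5.0000: CF_t = 1.850000, DF = 0.705503, PV = 1.305181
  t = 5.5000: CF_t = 1.850000, DF = 0.681316, PV = 1.260435
  t = 6.0000: CF_t = 1.850000, DF = 0.657959, PV = 1.217224
  t = 6.5000: CF_t = 1.850000, DF = 0.635402, PV = 1.175494
  t = 7.0000: CF_t = 1.850000, DF = 0.613619, PV = 1.135195
  t = 7.5000: CF_t = 1.850000, DF = 0.592582, PV = 1.096277
  t = 8.0000: CF_t = 1.850000, DF = 0.572267, PV = 1.058693
  t = 8.5000: CF_t = 1.850000, DF = 0.552648, PV = 1.022398
  t = 9.0000: CF_t = 1.850000, DF = 0.533701, PV = 0.987347
  t = 9.5000: CF_t = 1.850000, DF = 0.515404, PV = 0.953498
  t = 10.0000: CF_t = 101.850000, DF = 0.497735, PV = 50.694281
Price P = sum_t PV_t = 75.947860
Convexity numerator sum_t t*(t + 1/m) * CF_t / (1+y/m)^(m*t + 2):
  t = 0.5000: term = 0.833089
  t = 1.0000: term = 2.413585
  t = 1.5000: term = 4.661680
  t = 2.0000: term = 7.503107
  t = 2.5000: term = 10.868817
  t = 3.0000: term = 14.694682
  t = 3.5000: term = 18.921207
  t = 4.0000: term = 23.493255
  t = 4.5000: term = 28.359797
  t = 5.0000: term = 33.473659
  t = 5.5000: term = 38.791299
  t = 6.0000: term = 44.272586
  t = 6.5000: term = 49.880589
  t = 7.0000: term = 55.581387
  t = 7.5000: term = 61.343877
  t = 8.0000: term = 67.139605
  t = 8.5000: term = 72.942594
  t = 9.0000: term = 78.729189
  t = 9.5000: term = 84.477911
  t = 10.0000: term = 4964.186182
Convexity = (1/P) * sum = 5662.568097 / 75.947860 = 74.558626

Answer: Convexity = 74.5586


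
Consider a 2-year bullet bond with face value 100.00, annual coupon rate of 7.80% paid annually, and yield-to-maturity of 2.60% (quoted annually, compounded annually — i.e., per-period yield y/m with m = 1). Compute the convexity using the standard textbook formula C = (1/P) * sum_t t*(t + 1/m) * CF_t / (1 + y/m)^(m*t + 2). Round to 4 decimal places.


Coupon per period c = face * coupon_rate / m = 7.800000
Periods per year m = 1; per-period yield y/m = 0.026000
Number of cashflows N = 2
Cashflows (t years, CF_t, discount factor 1/(1+y/m)^(m*t), PV):
  t = 1.0000: CF_t = 7.800000, DF = 0.974659, PV = 7.602339
  t = 2.0000: CF_t = 107.800000, DF = 0.949960, PV = 102.405678
Price P = sum_t PV_t = 110.008018
Convexity numerator sum_t t*(t + 1/m) * CF_t / (1+y/m)^(m*t + 2):
  t = 1.0000: term = 14.443835
  t = 2.0000: term = 583.687736
Convexity = (1/P) * sum = 598.131571 / 110.008018 = 5.437163

Answer: Convexity = 5.4372


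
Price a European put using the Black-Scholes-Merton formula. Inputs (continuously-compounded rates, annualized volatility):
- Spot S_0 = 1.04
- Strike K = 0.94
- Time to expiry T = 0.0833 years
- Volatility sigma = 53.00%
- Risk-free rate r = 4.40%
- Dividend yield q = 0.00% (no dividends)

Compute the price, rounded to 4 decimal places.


Answer: Price = 0.0221

Derivation:
d1 = (ln(S/K) + (r - q + 0.5*sigma^2) * T) / (sigma * sqrt(T)) = 0.76134483
d2 = d1 - sigma * sqrt(T) = 0.60837762
exp(-rT) = 0.99634151; exp(-qT) = 1.00000000
P = K * exp(-rT) * N(-d2) - S_0 * exp(-qT) * N(-d1)
N(-d1) = 0.22322556; N(-d2) = 0.27146853
P = 0.9400 * 0.99634151 * 0.27146853 - 1.0400 * 1.00000000 * 0.22322556 = 0.0221


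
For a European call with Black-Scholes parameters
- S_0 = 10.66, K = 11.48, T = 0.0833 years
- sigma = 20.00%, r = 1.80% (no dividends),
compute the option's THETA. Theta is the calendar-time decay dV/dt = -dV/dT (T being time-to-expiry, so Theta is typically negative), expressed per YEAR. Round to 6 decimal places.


Answer: Theta = -0.712839

Derivation:
d1 = -1.2290072199; d2 = -1.2867306987
phi(d1) = 0.1874641023; exp(-qT) = 1.0000000000; exp(-rT) = 0.9985017235
Theta = -S*exp(-qT)*phi(d1)*sigma/(2*sqrt(T)) - r*K*exp(-rT)*N(d2) + q*S*exp(-qT)*N(d1)
N(d1) = 0.1095345495; N(d2) = 0.0990940846; sqrt(T) = 0.2886173938
Term 1 = -10.6600 * 1.0000000000 * 0.1874641023 * 0.2000 / (2 * 0.2886173938) = -0.6923932422
Term 2 = -0.0180 * 11.4800 * 0.9985017235 * 0.0990940846 = -0.0204461217
Term 3 = 0 (no dividend yield, q = 0)
Theta = -0.6923932422 + (-0.0204461217) + (0.0000000000) = -0.712839


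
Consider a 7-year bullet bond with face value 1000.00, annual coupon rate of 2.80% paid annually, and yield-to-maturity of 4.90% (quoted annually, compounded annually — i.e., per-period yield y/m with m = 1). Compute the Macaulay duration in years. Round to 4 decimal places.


Answer: Macaulay duration = 6.4091 years

Derivation:
Coupon per period c = face * coupon_rate / m = 28.000000
Periods per year m = 1; per-period yield y/m = 0.049000
Number of cashflows N = 7
Cashflows (t years, CF_t, discount factor 1/(1+y/m)^(m*t), PV):
  t = 1.0000: CF_t = 28.000000, DF = 0.953289, PV = 26.692088
  t = 2.0000: CF_t = 28.000000, DF = 0.908760, PV = 25.445269
  t = 3.0000: CF_t = 28.000000, DF = 0.866310, PV = 24.256692
  t = 4.0000: CF_t = 28.000000, DF = 0.825844, PV = 23.123634
  t = 5.0000: CF_t = 28.000000, DF = 0.787268, PV = 22.043502
  t = 6.0000: CF_t = 28.000000, DF = 0.750494, PV = 21.013825
  t = 7.0000: CF_t = 1028.000000, DF = 0.715437, PV = 735.469551
Price P = sum_t PV_t = 878.044560
Macaulay numerator sum_t t * PV_t:
  t * PV_t at t = 1.0000: 26.692088
  t * PV_t at t = 2.0000: 50.890539
  t * PV_t at t = 3.0000: 72.770075
  t * PV_t at t = 4.0000: 92.494534
  t * PV_t at t = 5.0000: 110.217510
  t * PV_t at t = 6.0000: 126.082947
  t * PV_t at t = 7.0000: 5148.286857
Macaulay duration D = (sum_t t * PV_t) / P = 5627.434550 / 878.044560 = 6.409053


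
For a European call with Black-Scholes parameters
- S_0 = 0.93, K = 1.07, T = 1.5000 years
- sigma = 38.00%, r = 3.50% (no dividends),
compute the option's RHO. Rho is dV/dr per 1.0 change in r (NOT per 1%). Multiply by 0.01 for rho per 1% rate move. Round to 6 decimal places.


Answer: Rho = 0.512921

Derivation:
d1 = 0.0441996644; d2 = -0.4212033867
phi(d1) = 0.3985527818; exp(-qT) = 1.0000000000; exp(-rT) = 0.9488543211
N(d2) = 0.3368032858
Rho = K*T*exp(-rT)*N(d2) = 1.0700 * 1.5000 * 0.9488543211 * 0.3368032858 = 0.512921


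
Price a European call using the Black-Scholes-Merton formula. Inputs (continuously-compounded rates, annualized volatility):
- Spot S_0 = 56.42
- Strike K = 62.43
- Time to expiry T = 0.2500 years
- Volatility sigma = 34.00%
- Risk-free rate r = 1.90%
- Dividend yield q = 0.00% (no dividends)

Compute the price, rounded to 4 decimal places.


Answer: Price = 1.7859

Derivation:
d1 = (ln(S/K) + (r - q + 0.5*sigma^2) * T) / (sigma * sqrt(T)) = -0.48248367
d2 = d1 - sigma * sqrt(T) = -0.65248367
exp(-rT) = 0.99526126; exp(-qT) = 1.00000000
C = S_0 * exp(-qT) * N(d1) - K * exp(-rT) * N(d2)
N(d1) = 0.31473120; N(d2) = 0.25704460
C = 56.4200 * 1.00000000 * 0.31473120 - 62.4300 * 0.99526126 * 0.25704460 = 1.7859


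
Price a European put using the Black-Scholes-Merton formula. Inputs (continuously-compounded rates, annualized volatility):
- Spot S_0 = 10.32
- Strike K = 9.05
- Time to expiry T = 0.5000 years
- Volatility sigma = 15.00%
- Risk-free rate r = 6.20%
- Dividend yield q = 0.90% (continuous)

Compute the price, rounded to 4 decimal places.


d1 = (ln(S/K) + (r - q + 0.5*sigma^2) * T) / (sigma * sqrt(T)) = 1.54096483
d2 = d1 - sigma * sqrt(T) = 1.43489881
exp(-rT) = 0.96947557; exp(-qT) = 0.99551011
P = K * exp(-rT) * N(-d2) - S_0 * exp(-qT) * N(-d1)
N(-d1) = 0.06166267; N(-d2) = 0.07565797
P = 9.0500 * 0.96947557 * 0.07565797 - 10.3200 * 0.99551011 * 0.06166267 = 0.0303

Answer: Price = 0.0303


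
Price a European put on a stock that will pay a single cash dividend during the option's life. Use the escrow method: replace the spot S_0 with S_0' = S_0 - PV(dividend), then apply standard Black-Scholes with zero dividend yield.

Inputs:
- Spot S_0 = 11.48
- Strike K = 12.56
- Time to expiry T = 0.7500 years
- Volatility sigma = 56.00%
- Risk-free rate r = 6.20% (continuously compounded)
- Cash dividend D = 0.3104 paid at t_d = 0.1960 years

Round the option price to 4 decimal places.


Answer: Price = 2.6499

Derivation:
PV(D) = D * exp(-r * t_d) = 0.3104 * 0.98792154 = 0.30665085
S_0' = S_0 - PV(D) = 11.4800 - 0.30665085 = 11.17334915
d1 = (ln(S_0'/K) + (r + sigma^2/2)*T) / (sigma*sqrt(T)) = 0.09714793
d2 = d1 - sigma*sqrt(T) = -0.38782630
exp(-rT) = 0.95456456
N(-d1) = 0.46130446; N(-d2) = 0.65092771
P = K * exp(-rT) * N(-d2) - S_0' * N(-d1) = 12.5600 * 0.95456456 * 0.65092771 - 11.17334915 * 0.46130446 = 2.6499


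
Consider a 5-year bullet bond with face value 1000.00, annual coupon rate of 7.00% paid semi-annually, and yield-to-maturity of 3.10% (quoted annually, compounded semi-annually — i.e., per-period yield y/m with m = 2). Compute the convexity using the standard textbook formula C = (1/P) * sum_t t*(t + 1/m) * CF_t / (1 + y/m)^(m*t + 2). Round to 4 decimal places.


Answer: Convexity = 22.1991

Derivation:
Coupon per period c = face * coupon_rate / m = 35.000000
Periods per year m = 2; per-period yield y/m = 0.015500
Number of cashflows N = 10
Cashflows (t years, CF_t, discount factor 1/(1+y/m)^(m*t), PV):
  t = 0.5000: CF_t = 35.000000, DF = 0.984737, PV = 34.465780
  t = 1.0000: CF_t = 35.000000, DF = 0.969706, PV = 33.939715
  t = 1.5000: CF_t = 35.000000, DF = 0.954905, PV = 33.421679
  t = 2.0000: CF_t = 35.000000, DF = 0.940330, PV = 32.911550
  t = 2.5000: CF_t = 35.000000, DF = 0.925977, PV = 32.409207
  t = 3.0000: CF_t = 35.000000, DF = 0.911844, PV = 31.914532
  t = 3.5000: CF_t = 35.000000, DF = 0.897926, PV = 31.427407
  t = 4.0000: CF_t = 35.000000, DF = 0.884220, PV = 30.947717
  t = 4.5000: CF_t = 35.000000, DF = 0.870724, PV = 30.475349
  t = 5.0000: CF_t = 1035.000000, DF = 0.857434, PV = 887.444235
Price P = sum_t PV_t = 1179.357171
Convexity numerator sum_t t*(t + 1/m) * CF_t / (1+y/m)^(m*t + 2):
  t = 0.5000: term = 16.710839
  t = 1.0000: term = 49.367325
  t = 1.5000: term = 97.227621
  t = 2.0000: term = 159.572659
  t = 2.5000: term = 235.705553
  t = 3.0000: term = 324.951033
  t = 3.5000: term = 426.654893
  t = 4.0000: term = 540.183447
  t = 4.5000: term = 664.923003
  t = 5.0000: term = 23665.403340
Convexity = (1/P) * sum = 26180.699712 / 1179.357171 = 22.199127


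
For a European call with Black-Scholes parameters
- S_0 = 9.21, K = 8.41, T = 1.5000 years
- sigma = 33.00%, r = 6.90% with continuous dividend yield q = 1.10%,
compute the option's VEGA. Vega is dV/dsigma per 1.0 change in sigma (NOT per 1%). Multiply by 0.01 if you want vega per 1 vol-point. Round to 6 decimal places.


d1 = 0.6421705434; d2 = 0.2380047359
phi(d1) = 0.3246102534; exp(-qT) = 0.9836353794; exp(-rT) = 0.9016760227
Vega = S * exp(-qT) * phi(d1) * sqrt(T) = 9.2100 * 0.9836353794 * 0.3246102534 * 1.2247448714 = 3.601651

Answer: Vega = 3.601651


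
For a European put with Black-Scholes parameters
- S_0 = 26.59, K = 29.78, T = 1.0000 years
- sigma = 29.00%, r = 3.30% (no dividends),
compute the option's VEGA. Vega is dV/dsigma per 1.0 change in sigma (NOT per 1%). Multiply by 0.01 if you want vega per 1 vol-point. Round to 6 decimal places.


d1 = -0.1319028345; d2 = -0.4219028345
phi(d1) = 0.3954868616; exp(-qT) = 1.0000000000; exp(-rT) = 0.9675385596
Vega = S * exp(-qT) * phi(d1) * sqrt(T) = 26.5900 * 1.0000000000 * 0.3954868616 * 1.0000000000 = 10.515996

Answer: Vega = 10.515996


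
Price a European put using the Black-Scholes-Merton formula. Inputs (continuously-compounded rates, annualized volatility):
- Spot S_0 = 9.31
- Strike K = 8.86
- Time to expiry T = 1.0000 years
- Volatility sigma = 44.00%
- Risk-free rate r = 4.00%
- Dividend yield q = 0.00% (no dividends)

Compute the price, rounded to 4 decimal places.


Answer: Price = 1.1845

Derivation:
d1 = (ln(S/K) + (r - q + 0.5*sigma^2) * T) / (sigma * sqrt(T)) = 0.42350529
d2 = d1 - sigma * sqrt(T) = -0.01649471
exp(-rT) = 0.96078944; exp(-qT) = 1.00000000
P = K * exp(-rT) * N(-d2) - S_0 * exp(-qT) * N(-d1)
N(-d1) = 0.33596332; N(-d2) = 0.50658014
P = 8.8600 * 0.96078944 * 0.50658014 - 9.3100 * 1.00000000 * 0.33596332 = 1.1845


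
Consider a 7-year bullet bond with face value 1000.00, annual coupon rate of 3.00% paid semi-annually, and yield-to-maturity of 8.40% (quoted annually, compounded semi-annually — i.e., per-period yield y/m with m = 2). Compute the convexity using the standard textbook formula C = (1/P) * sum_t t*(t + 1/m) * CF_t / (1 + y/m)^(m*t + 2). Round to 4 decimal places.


Answer: Convexity = 41.3143

Derivation:
Coupon per period c = face * coupon_rate / m = 15.000000
Periods per year m = 2; per-period yield y/m = 0.042000
Number of cashflows N = 14
Cashflows (t years, CF_t, discount factor 1/(1+y/m)^(m*t), PV):
  t = 0.5000: CF_t = 15.000000, DF = 0.959693, PV = 14.395393
  t = 1.0000: CF_t = 15.000000, DF = 0.921010, PV = 13.815157
  t = 1.5000: CF_t = 15.000000, DF = 0.883887, PV = 13.258308
  t = 2.0000: CF_t = 15.000000, DF = 0.848260, PV = 12.723904
  t = 2.5000: CF_t = 15.000000, DF = 0.814069, PV = 12.211040
  t = 3.0000: CF_t = 15.000000, DF = 0.781257, PV = 11.718849
  t = 3.5000: CF_t = 15.000000, DF = 0.749766, PV = 11.246496
  t = 4.0000: CF_t = 15.000000, DF = 0.719545, PV = 10.793182
  t = 4.5000: CF_t = 15.000000, DF = 0.690543, PV = 10.358140
  t = 5.0000: CF_t = 15.000000, DF = 0.662709, PV = 9.940634
  t = 5.5000: CF_t = 15.000000, DF = 0.635997, PV = 9.539956
  t = 6.0000: CF_t = 15.000000, DF = 0.610362, PV = 9.155428
  t = 6.5000: CF_t = 15.000000, DF = 0.585760, PV = 8.786399
  t = 7.0000: CF_t = 1015.000000, DF = 0.562150, PV = 570.581881
Price P = sum_t PV_t = 718.524767
Convexity numerator sum_t t*(t + 1/m) * CF_t / (1+y/m)^(m*t + 2):
  t = 0.5000: term = 6.629154
  t = 1.0000: term = 19.085856
  t = 1.5000: term = 36.633121
  t = 2.0000: term = 58.594243
  t = 2.5000: term = 84.348719
  t = 3.0000: term = 113.328413
  t = 3.5000: term = 145.013964
  t = 4.0000: term = 178.931406
  t = 4.5000: term = 214.649000
  t = 5.0000: term = 251.774258
  t = 5.5000: term = 289.951161
  t = 6.0000: term = 328.857538
  t = 6.5000: term = 368.202617
  t = 7.0000: term = 27589.373730
Convexity = (1/P) * sum = 29685.373179 / 718.524767 = 41.314335


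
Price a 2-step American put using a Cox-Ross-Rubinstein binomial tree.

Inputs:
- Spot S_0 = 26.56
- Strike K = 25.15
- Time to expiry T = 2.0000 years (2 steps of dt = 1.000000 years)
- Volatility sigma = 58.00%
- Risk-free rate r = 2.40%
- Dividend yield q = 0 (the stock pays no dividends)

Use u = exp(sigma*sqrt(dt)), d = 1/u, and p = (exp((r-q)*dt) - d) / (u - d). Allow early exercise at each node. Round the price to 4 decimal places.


dt = T/N = 1.000000
u = exp(sigma*sqrt(dt)) = 1.786038; d = 1/u = 0.559898
p = (exp((r-q)*dt) - d) / (u - d) = 0.378743
Discount per step: exp(-r*dt) = 0.976286
Stock lattice S(k, i) with i counting down-moves:
  k=0: S(0,0) = 26.5600
  k=1: S(1,0) = 47.4372; S(1,1) = 14.8709
  k=2: S(2,0) = 84.7246; S(2,1) = 26.5600; S(2,2) = 8.3262
Terminal payoffs V(N, i) = max(K - S_T, 0):
  V(2,0) = 0.000000; V(2,1) = 0.000000; V(2,2) = 16.823807
Backward induction: V(k, i) = exp(-r*dt) * [p * V(k+1, i) + (1-p) * V(k+1, i+1)]; then take max(V_cont, immediate exercise) for American.
  V(1,0) = exp(-r*dt) * [p*0.000000 + (1-p)*0.000000] = 0.000000; exercise = 0.000000; V(1,0) = max -> 0.000000
  V(1,1) = exp(-r*dt) * [p*0.000000 + (1-p)*16.823807] = 10.204049; exercise = 10.279099; V(1,1) = max -> 10.279099
  V(0,0) = exp(-r*dt) * [p*0.000000 + (1-p)*10.279099] = 6.234524; exercise = 0.000000; V(0,0) = max -> 6.234524

Answer: Price = V(0,0) = 6.2345


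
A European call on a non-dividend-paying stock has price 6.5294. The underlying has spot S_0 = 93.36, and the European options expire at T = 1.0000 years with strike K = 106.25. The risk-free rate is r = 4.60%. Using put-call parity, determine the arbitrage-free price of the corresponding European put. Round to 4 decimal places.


Put-call parity: C - P = S_0 * exp(-qT) - K * exp(-rT).
S_0 * exp(-qT) = 93.3600 * 1.00000000 = 93.36000000
K * exp(-rT) = 106.2500 * 0.95504196 = 101.47320848
P = C - S*exp(-qT) + K*exp(-rT)
P = 6.5294 - 93.36000000 + 101.47320848 = 14.6426

Answer: Put price = 14.6426


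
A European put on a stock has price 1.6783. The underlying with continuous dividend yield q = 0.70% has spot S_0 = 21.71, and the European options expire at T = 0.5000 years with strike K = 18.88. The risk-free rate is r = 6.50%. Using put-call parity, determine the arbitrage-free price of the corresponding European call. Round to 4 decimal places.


Put-call parity: C - P = S_0 * exp(-qT) - K * exp(-rT).
S_0 * exp(-qT) = 21.7100 * 0.99650612 = 21.63414782
K * exp(-rT) = 18.8800 * 0.96802245 = 18.27626385
C = P + S*exp(-qT) - K*exp(-rT)
C = 1.6783 + 21.63414782 - 18.27626385 = 5.0362

Answer: Call price = 5.0362


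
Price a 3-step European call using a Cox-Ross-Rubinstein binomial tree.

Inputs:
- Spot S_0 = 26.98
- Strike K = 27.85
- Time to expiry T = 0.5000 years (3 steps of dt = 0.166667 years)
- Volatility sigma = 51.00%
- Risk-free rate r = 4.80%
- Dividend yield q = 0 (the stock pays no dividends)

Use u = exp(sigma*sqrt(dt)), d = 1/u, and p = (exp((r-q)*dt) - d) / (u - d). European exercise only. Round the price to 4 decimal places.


dt = T/N = 0.166667
u = exp(sigma*sqrt(dt)) = 1.231468; d = 1/u = 0.812039
p = (exp((r-q)*dt) - d) / (u - d) = 0.467286
Discount per step: exp(-r*dt) = 0.992032
Stock lattice S(k, i) with i counting down-moves:
  k=0: S(0,0) = 26.9800
  k=1: S(1,0) = 33.2250; S(1,1) = 21.9088
  k=2: S(2,0) = 40.9155; S(2,1) = 26.9800; S(2,2) = 17.7908
  k=3: S(3,0) = 50.3861; S(3,1) = 33.2250; S(3,2) = 21.9088; S(3,3) = 14.4468
Terminal payoffs V(N, i) = max(S_T - K, 0):
  V(3,0) = 22.536120; V(3,1) = 5.374996; V(3,2) = 0.000000; V(3,3) = 0.000000
Backward induction: V(k, i) = exp(-r*dt) * [p * V(k+1, i) + (1-p) * V(k+1, i+1)].
  V(2,0) = exp(-r*dt) * [p*22.536120 + (1-p)*5.374996] = 13.287417
  V(2,1) = exp(-r*dt) * [p*5.374996 + (1-p)*0.000000] = 2.491645
  V(2,2) = exp(-r*dt) * [p*0.000000 + (1-p)*0.000000] = 0.000000
  V(1,0) = exp(-r*dt) * [p*13.287417 + (1-p)*2.491645] = 7.476304
  V(1,1) = exp(-r*dt) * [p*2.491645 + (1-p)*0.000000] = 1.155033
  V(0,0) = exp(-r*dt) * [p*7.476304 + (1-p)*1.155033] = 4.076132

Answer: Price = V(0,0) = 4.0761


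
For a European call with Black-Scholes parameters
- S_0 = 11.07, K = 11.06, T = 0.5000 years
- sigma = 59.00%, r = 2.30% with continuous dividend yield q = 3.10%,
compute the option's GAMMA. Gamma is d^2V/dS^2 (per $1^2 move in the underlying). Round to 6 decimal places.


d1 = 0.2011748770; d2 = -0.2160181239
phi(d1) = 0.3909505495; exp(-qT) = 0.9846195068; exp(-rT) = 0.9885658722
Gamma = exp(-qT) * phi(d1) / (S * sigma * sqrt(T)) = 0.9846195068 * 0.3909505495 / (11.0700 * 0.5900 * 0.7071067812) = 0.083350

Answer: Gamma = 0.083350


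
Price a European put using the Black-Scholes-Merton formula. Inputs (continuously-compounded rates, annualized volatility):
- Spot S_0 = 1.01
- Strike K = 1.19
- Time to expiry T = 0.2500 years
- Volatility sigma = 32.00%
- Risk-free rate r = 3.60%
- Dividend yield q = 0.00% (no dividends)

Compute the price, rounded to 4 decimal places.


d1 = (ln(S/K) + (r - q + 0.5*sigma^2) * T) / (sigma * sqrt(T)) = -0.88876860
d2 = d1 - sigma * sqrt(T) = -1.04876860
exp(-rT) = 0.99104038; exp(-qT) = 1.00000000
P = K * exp(-rT) * N(-d2) - S_0 * exp(-qT) * N(-d1)
N(-d1) = 0.81293627; N(-d2) = 0.85285768
P = 1.1900 * 0.99104038 * 0.85285768 - 1.0100 * 1.00000000 * 0.81293627 = 0.1847

Answer: Price = 0.1847


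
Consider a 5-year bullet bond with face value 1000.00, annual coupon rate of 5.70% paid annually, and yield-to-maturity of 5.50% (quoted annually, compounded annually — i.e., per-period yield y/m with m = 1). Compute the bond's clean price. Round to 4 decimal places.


Coupon per period c = face * coupon_rate / m = 57.000000
Periods per year m = 1; per-period yield y/m = 0.055000
Number of cashflows N = 5
Cashflows (t years, CF_t, discount factor 1/(1+y/m)^(m*t), PV):
  t = 1.0000: CF_t = 57.000000, DF = 0.947867, PV = 54.028436
  t = 2.0000: CF_t = 57.000000, DF = 0.898452, PV = 51.211788
  t = 3.0000: CF_t = 57.000000, DF = 0.851614, PV = 48.541979
  t = 4.0000: CF_t = 57.000000, DF = 0.807217, PV = 46.011354
  t = 5.0000: CF_t = 1057.000000, DF = 0.765134, PV = 808.747012
Price P = sum_t PV_t = 1008.540569

Answer: Price = 1008.5406
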